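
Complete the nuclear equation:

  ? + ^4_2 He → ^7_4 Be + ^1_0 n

Conserve mass number: A + 4 = 7 + 1, so A = 4.
Conserve atomic number: Z + 2 = 4 + 0, so Z = 2.
A = 4 and Z = 2 is ^4_2 He — an alpha particle.

alpha particle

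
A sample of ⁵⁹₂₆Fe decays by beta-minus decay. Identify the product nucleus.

Co-59

Beta-minus decay: mass number changes by +0, atomic number by +1.
A: 59 = 59; Z: 26 + 1 = 27.
Z = 27 is cobalt, so the daughter is ⁵⁹₂₇Co.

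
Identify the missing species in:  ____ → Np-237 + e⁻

U-237

Conserve mass number: A = 237 + 0, so A = 237.
Conserve atomic number: Z = 93 − 1, so Z = 92.
Z = 92 is uranium, so the species is U-237.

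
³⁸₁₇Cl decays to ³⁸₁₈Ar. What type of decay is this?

beta-minus decay

ΔA = 38 − 38 = 0; ΔZ = 18 − 17 = +1.
A is unchanged and Z rises by 1 — a neutron has become a proton (β⁻ decay).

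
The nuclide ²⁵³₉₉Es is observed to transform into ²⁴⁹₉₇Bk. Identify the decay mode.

ΔA = 249 − 253 = -4; ΔZ = 97 − 99 = -2.
A drops by 4 and Z drops by 2 — the signature of alpha emission.

alpha decay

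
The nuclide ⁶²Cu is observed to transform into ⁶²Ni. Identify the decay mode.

beta-plus decay or electron capture

ΔA = 62 − 62 = 0; ΔZ = 28 − 29 = -1.
A is unchanged and Z drops by 1 — a proton has become a neutron (β⁺ emission or electron capture).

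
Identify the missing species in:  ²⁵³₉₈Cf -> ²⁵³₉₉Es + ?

beta-minus particle

Conserve mass number: 253 = 253 + A, so A = 0.
Conserve atomic number: 98 = 99 + Z, so Z = -1.
A = 0 and Z = -1 is ⁰₋₁e — a beta-minus particle.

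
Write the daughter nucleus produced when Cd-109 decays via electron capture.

Electron capture: mass number changes by +0, atomic number by -1.
A: 109 = 109; Z: 48 − 1 = 47.
Z = 47 is silver, so the daughter is Ag-109.

Ag-109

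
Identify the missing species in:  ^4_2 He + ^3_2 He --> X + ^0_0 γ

Be-7

Conserve mass number: 4 + 3 = A + 0, so A = 7.
Conserve atomic number: 2 + 2 = Z + 0, so Z = 4.
Z = 4 is beryllium, so the species is ^7_4 Be.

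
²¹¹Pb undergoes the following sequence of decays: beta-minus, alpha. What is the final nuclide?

Tl-207

Start: (A, Z) = (211, 82).
After β⁻: (211, 83).
After α: (207, 81).
Z = 81 is thallium.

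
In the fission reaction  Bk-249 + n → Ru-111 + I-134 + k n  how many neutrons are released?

5

Conserve mass number: 250 = 111 + 134 + k, so k = 250 − 245 = 5.
Check atomic number: 97 = 44 + 53 + 0 = 97. ✓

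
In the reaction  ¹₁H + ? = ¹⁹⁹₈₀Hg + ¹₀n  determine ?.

Conserve mass number: 1 + A = 199 + 1, so A = 199.
Conserve atomic number: 1 + Z = 80 + 0, so Z = 79.
Z = 79 is gold, so the species is ¹⁹⁹₇₉Au.

Au-199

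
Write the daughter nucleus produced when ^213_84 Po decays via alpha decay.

Alpha decay: mass number changes by -4, atomic number by -2.
A: 213 − 4 = 209; Z: 84 − 2 = 82.
Z = 82 is lead, so the daughter is ^209_82 Pb.

Pb-209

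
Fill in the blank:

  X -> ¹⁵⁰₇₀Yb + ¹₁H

Conserve mass number: A = 150 + 1, so A = 151.
Conserve atomic number: Z = 70 + 1, so Z = 71.
Z = 71 is lutetium, so the species is ¹⁵¹₇₁Lu.

Lu-151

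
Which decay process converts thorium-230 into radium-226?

alpha decay

ΔA = 226 − 230 = -4; ΔZ = 88 − 90 = -2.
A drops by 4 and Z drops by 2 — the signature of alpha emission.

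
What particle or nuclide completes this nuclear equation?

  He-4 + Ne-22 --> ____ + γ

Mg-26

Conserve mass number: 4 + 22 = A + 0, so A = 26.
Conserve atomic number: 2 + 10 = Z + 0, so Z = 12.
Z = 12 is magnesium, so the species is Mg-26.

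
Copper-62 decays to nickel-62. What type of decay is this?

beta-plus decay or electron capture

ΔA = 62 − 62 = 0; ΔZ = 28 − 29 = -1.
A is unchanged and Z drops by 1 — a proton has become a neutron (β⁺ emission or electron capture).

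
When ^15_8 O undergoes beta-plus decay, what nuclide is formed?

N-15

Beta-plus decay: mass number changes by +0, atomic number by -1.
A: 15 = 15; Z: 8 − 1 = 7.
Z = 7 is nitrogen, so the daughter is ^15_7 N.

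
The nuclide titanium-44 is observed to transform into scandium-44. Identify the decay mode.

beta-plus decay or electron capture

ΔA = 44 − 44 = 0; ΔZ = 21 − 22 = -1.
A is unchanged and Z drops by 1 — a proton has become a neutron (β⁺ emission or electron capture).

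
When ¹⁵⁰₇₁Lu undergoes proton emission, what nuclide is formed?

Proton emission: mass number changes by -1, atomic number by -1.
A: 150 − 1 = 149; Z: 71 − 1 = 70.
Z = 70 is ytterbium, so the daughter is ¹⁴⁹₇₀Yb.

Yb-149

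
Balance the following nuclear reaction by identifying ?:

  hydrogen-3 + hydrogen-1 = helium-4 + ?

Conserve mass number: 3 + 1 = 4 + A, so A = 0.
Conserve atomic number: 1 + 1 = 2 + Z, so Z = 0.
A = 0 and Z = 0 is γ — a gamma ray.

gamma ray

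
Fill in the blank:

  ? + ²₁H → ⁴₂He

deuteron

Conserve mass number: A + 2 = 4, so A = 2.
Conserve atomic number: Z + 1 = 2, so Z = 1.
A = 2 and Z = 1 is ²₁H — a deuteron.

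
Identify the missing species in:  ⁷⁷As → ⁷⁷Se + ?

Conserve mass number: 77 = 77 + A, so A = 0.
Conserve atomic number: 33 = 34 + Z, so Z = -1.
A = 0 and Z = -1 is e⁻ — a beta-minus particle.

beta-minus particle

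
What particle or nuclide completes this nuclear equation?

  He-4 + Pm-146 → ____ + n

Eu-149

Conserve mass number: 4 + 146 = A + 1, so A = 149.
Conserve atomic number: 2 + 61 = Z + 0, so Z = 63.
Z = 63 is europium, so the species is Eu-149.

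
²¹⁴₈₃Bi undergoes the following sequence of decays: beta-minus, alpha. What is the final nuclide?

Start: (A, Z) = (214, 83).
After β⁻: (214, 84).
After α: (210, 82).
Z = 82 is lead.

Pb-210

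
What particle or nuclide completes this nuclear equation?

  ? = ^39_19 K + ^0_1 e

Conserve mass number: A = 39 + 0, so A = 39.
Conserve atomic number: Z = 19 + 1, so Z = 20.
Z = 20 is calcium, so the species is ^39_20 Ca.

Ca-39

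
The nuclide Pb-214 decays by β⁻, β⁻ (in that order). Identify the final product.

Po-214

Start: (A, Z) = (214, 82).
After β⁻: (214, 83).
After β⁻: (214, 84).
Z = 84 is polonium.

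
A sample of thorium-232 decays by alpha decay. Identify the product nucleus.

Ra-228

Alpha decay: mass number changes by -4, atomic number by -2.
A: 232 − 4 = 228; Z: 90 − 2 = 88.
Z = 88 is radium, so the daughter is radium-228.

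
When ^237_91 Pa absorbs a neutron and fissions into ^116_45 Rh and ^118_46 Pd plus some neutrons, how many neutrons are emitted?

4

Conserve mass number: 238 = 116 + 118 + k, so k = 238 − 234 = 4.
Check atomic number: 91 = 45 + 46 + 0 = 91. ✓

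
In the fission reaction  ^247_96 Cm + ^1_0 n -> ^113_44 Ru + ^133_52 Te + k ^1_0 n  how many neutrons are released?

Conserve mass number: 248 = 113 + 133 + k, so k = 248 − 246 = 2.
Check atomic number: 96 = 44 + 52 + 0 = 96. ✓

2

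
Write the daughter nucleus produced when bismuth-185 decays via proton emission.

Proton emission: mass number changes by -1, atomic number by -1.
A: 185 − 1 = 184; Z: 83 − 1 = 82.
Z = 82 is lead, so the daughter is lead-184.

Pb-184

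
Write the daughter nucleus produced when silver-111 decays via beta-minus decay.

Cd-111

Beta-minus decay: mass number changes by +0, atomic number by +1.
A: 111 = 111; Z: 47 + 1 = 48.
Z = 48 is cadmium, so the daughter is cadmium-111.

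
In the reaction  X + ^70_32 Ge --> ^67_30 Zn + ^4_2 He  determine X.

neutron

Conserve mass number: A + 70 = 67 + 4, so A = 1.
Conserve atomic number: Z + 32 = 30 + 2, so Z = 0.
A = 1 and Z = 0 is ^1_0 n — a neutron.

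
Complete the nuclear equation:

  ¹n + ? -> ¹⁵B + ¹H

Conserve mass number: 1 + A = 15 + 1, so A = 15.
Conserve atomic number: 0 + Z = 5 + 1, so Z = 6.
Z = 6 is carbon, so the species is ¹⁵C.

C-15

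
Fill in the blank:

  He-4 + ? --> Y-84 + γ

Rb-80

Conserve mass number: 4 + A = 84 + 0, so A = 80.
Conserve atomic number: 2 + Z = 39 + 0, so Z = 37.
Z = 37 is rubidium, so the species is Rb-80.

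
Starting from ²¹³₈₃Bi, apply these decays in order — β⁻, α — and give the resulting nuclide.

Pb-209

Start: (A, Z) = (213, 83).
After β⁻: (213, 84).
After α: (209, 82).
Z = 82 is lead.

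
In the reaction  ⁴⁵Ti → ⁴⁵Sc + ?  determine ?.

positron

Conserve mass number: 45 = 45 + A, so A = 0.
Conserve atomic number: 22 = 21 + Z, so Z = 1.
A = 0 and Z = 1 is e⁺ — a positron.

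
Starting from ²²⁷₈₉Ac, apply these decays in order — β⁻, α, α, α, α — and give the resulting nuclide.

Pb-211

Start: (A, Z) = (227, 89).
After β⁻: (227, 90).
After α: (223, 88).
After α: (219, 86).
After α: (215, 84).
After α: (211, 82).
Z = 82 is lead.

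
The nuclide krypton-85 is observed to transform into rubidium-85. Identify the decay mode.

ΔA = 85 − 85 = 0; ΔZ = 37 − 36 = +1.
A is unchanged and Z rises by 1 — a neutron has become a proton (β⁻ decay).

beta-minus decay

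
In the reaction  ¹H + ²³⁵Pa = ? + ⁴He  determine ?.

Conserve mass number: 1 + 235 = A + 4, so A = 232.
Conserve atomic number: 1 + 91 = Z + 2, so Z = 90.
Z = 90 is thorium, so the species is ²³²Th.

Th-232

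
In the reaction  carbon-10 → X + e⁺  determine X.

Conserve mass number: 10 = A + 0, so A = 10.
Conserve atomic number: 6 = Z + 1, so Z = 5.
Z = 5 is boron, so the species is boron-10.

B-10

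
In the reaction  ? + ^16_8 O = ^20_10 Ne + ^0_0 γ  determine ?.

Conserve mass number: A + 16 = 20 + 0, so A = 4.
Conserve atomic number: Z + 8 = 10 + 0, so Z = 2.
A = 4 and Z = 2 is ^4_2 He — an alpha particle.

alpha particle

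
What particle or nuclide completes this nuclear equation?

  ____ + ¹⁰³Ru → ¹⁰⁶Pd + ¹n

Conserve mass number: A + 103 = 106 + 1, so A = 4.
Conserve atomic number: Z + 44 = 46 + 0, so Z = 2.
A = 4 and Z = 2 is ⁴He — an alpha particle.

alpha particle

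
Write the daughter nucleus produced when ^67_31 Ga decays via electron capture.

Electron capture: mass number changes by +0, atomic number by -1.
A: 67 = 67; Z: 31 − 1 = 30.
Z = 30 is zinc, so the daughter is ^67_30 Zn.

Zn-67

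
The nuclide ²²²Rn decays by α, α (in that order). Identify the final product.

Start: (A, Z) = (222, 86).
After α: (218, 84).
After α: (214, 82).
Z = 82 is lead.

Pb-214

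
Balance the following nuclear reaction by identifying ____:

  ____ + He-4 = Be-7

Conserve mass number: A + 4 = 7, so A = 3.
Conserve atomic number: Z + 2 = 4, so Z = 2.
Z = 2 is helium, so the species is He-3.

He-3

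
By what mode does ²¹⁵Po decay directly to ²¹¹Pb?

alpha decay

ΔA = 211 − 215 = -4; ΔZ = 82 − 84 = -2.
A drops by 4 and Z drops by 2 — the signature of alpha emission.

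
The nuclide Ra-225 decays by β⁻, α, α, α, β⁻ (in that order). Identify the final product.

Po-213

Start: (A, Z) = (225, 88).
After β⁻: (225, 89).
After α: (221, 87).
After α: (217, 85).
After α: (213, 83).
After β⁻: (213, 84).
Z = 84 is polonium.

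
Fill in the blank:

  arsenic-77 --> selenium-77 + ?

beta-minus particle

Conserve mass number: 77 = 77 + A, so A = 0.
Conserve atomic number: 33 = 34 + Z, so Z = -1.
A = 0 and Z = -1 is e⁻ — a beta-minus particle.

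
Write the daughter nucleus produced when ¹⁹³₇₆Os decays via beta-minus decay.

Beta-minus decay: mass number changes by +0, atomic number by +1.
A: 193 = 193; Z: 76 + 1 = 77.
Z = 77 is iridium, so the daughter is ¹⁹³₇₇Ir.

Ir-193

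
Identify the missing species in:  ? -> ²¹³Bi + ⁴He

Conserve mass number: A = 213 + 4, so A = 217.
Conserve atomic number: Z = 83 + 2, so Z = 85.
Z = 85 is astatine, so the species is ²¹⁷At.

At-217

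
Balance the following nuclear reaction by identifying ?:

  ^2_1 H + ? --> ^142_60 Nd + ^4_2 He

Pm-144

Conserve mass number: 2 + A = 142 + 4, so A = 144.
Conserve atomic number: 1 + Z = 60 + 2, so Z = 61.
Z = 61 is promethium, so the species is ^144_61 Pm.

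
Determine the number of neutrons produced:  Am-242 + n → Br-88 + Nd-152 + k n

Conserve mass number: 243 = 88 + 152 + k, so k = 243 − 240 = 3.
Check atomic number: 95 = 35 + 60 + 0 = 95. ✓

3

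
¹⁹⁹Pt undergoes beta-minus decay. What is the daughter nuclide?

Au-199

Beta-minus decay: mass number changes by +0, atomic number by +1.
A: 199 = 199; Z: 78 + 1 = 79.
Z = 79 is gold, so the daughter is ¹⁹⁹Au.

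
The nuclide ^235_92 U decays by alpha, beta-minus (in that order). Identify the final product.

Pa-231

Start: (A, Z) = (235, 92).
After α: (231, 90).
After β⁻: (231, 91).
Z = 91 is protactinium.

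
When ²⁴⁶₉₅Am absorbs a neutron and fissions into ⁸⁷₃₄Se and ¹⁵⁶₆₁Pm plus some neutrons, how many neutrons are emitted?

4

Conserve mass number: 247 = 87 + 156 + k, so k = 247 − 243 = 4.
Check atomic number: 95 = 34 + 61 + 0 = 95. ✓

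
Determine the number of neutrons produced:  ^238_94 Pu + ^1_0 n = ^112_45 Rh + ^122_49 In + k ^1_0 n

Conserve mass number: 239 = 112 + 122 + k, so k = 239 − 234 = 5.
Check atomic number: 94 = 45 + 49 + 0 = 94. ✓

5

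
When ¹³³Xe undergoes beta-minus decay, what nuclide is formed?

Beta-minus decay: mass number changes by +0, atomic number by +1.
A: 133 = 133; Z: 54 + 1 = 55.
Z = 55 is caesium, so the daughter is ¹³³Cs.

Cs-133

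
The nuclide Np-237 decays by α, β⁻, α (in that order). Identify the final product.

Th-229

Start: (A, Z) = (237, 93).
After α: (233, 91).
After β⁻: (233, 92).
After α: (229, 90).
Z = 90 is thorium.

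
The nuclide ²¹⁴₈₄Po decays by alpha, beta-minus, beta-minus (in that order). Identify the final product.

Po-210

Start: (A, Z) = (214, 84).
After α: (210, 82).
After β⁻: (210, 83).
After β⁻: (210, 84).
Z = 84 is polonium.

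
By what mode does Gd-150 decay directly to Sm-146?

ΔA = 146 − 150 = -4; ΔZ = 62 − 64 = -2.
A drops by 4 and Z drops by 2 — the signature of alpha emission.

alpha decay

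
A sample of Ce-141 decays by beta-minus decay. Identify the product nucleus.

Beta-minus decay: mass number changes by +0, atomic number by +1.
A: 141 = 141; Z: 58 + 1 = 59.
Z = 59 is praseodymium, so the daughter is Pr-141.

Pr-141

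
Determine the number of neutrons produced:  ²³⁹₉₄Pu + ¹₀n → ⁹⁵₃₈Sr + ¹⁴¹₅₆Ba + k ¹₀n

Conserve mass number: 240 = 95 + 141 + k, so k = 240 − 236 = 4.
Check atomic number: 94 = 38 + 56 + 0 = 94. ✓

4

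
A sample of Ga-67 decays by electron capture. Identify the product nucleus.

Zn-67

Electron capture: mass number changes by +0, atomic number by -1.
A: 67 = 67; Z: 31 − 1 = 30.
Z = 30 is zinc, so the daughter is Zn-67.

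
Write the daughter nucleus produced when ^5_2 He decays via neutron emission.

He-4

Neutron emission: mass number changes by -1, atomic number by +0.
A: 5 − 1 = 4; Z: 2 = 2.
Z = 2 is helium, so the daughter is ^4_2 He.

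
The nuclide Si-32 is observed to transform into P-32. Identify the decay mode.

ΔA = 32 − 32 = 0; ΔZ = 15 − 14 = +1.
A is unchanged and Z rises by 1 — a neutron has become a proton (β⁻ decay).

beta-minus decay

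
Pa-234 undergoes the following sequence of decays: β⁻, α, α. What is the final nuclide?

Start: (A, Z) = (234, 91).
After β⁻: (234, 92).
After α: (230, 90).
After α: (226, 88).
Z = 88 is radium.

Ra-226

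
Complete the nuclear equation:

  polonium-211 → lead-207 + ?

Conserve mass number: 211 = 207 + A, so A = 4.
Conserve atomic number: 84 = 82 + Z, so Z = 2.
A = 4 and Z = 2 is helium-4 — an alpha particle.

alpha particle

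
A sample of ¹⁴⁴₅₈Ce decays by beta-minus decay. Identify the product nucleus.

Pr-144

Beta-minus decay: mass number changes by +0, atomic number by +1.
A: 144 = 144; Z: 58 + 1 = 59.
Z = 59 is praseodymium, so the daughter is ¹⁴⁴₅₉Pr.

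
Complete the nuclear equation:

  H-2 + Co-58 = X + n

Ni-59

Conserve mass number: 2 + 58 = A + 1, so A = 59.
Conserve atomic number: 1 + 27 = Z + 0, so Z = 28.
Z = 28 is nickel, so the species is Ni-59.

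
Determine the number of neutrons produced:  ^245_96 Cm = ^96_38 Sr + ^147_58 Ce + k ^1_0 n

Conserve mass number: 245 = 96 + 147 + k, so k = 245 − 243 = 2.
Check atomic number: 96 = 38 + 58 + 0 = 96. ✓

2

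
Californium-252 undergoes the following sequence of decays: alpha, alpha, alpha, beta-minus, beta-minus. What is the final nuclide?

Start: (A, Z) = (252, 98).
After α: (248, 96).
After α: (244, 94).
After α: (240, 92).
After β⁻: (240, 93).
After β⁻: (240, 94).
Z = 94 is plutonium.

Pu-240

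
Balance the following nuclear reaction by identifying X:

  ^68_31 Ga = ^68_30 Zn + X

Conserve mass number: 68 = 68 + A, so A = 0.
Conserve atomic number: 31 = 30 + Z, so Z = 1.
A = 0 and Z = 1 is ^0_1 e — a positron.

positron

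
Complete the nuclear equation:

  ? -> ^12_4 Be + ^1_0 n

Be-13

Conserve mass number: A = 12 + 1, so A = 13.
Conserve atomic number: Z = 4 + 0, so Z = 4.
Z = 4 is beryllium, so the species is ^13_4 Be.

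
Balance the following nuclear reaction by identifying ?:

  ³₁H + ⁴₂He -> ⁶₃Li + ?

neutron

Conserve mass number: 3 + 4 = 6 + A, so A = 1.
Conserve atomic number: 1 + 2 = 3 + Z, so Z = 0.
A = 1 and Z = 0 is ¹₀n — a neutron.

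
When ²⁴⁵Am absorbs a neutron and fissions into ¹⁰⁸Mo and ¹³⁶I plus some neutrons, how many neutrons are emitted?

Conserve mass number: 246 = 108 + 136 + k, so k = 246 − 244 = 2.
Check atomic number: 95 = 42 + 53 + 0 = 95. ✓

2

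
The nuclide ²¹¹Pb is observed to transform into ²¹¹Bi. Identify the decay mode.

beta-minus decay

ΔA = 211 − 211 = 0; ΔZ = 83 − 82 = +1.
A is unchanged and Z rises by 1 — a neutron has become a proton (β⁻ decay).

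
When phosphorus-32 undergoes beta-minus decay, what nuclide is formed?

S-32

Beta-minus decay: mass number changes by +0, atomic number by +1.
A: 32 = 32; Z: 15 + 1 = 16.
Z = 16 is sulfur, so the daughter is sulfur-32.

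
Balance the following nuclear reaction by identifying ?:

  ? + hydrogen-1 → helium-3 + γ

deuteron

Conserve mass number: A + 1 = 3 + 0, so A = 2.
Conserve atomic number: Z + 1 = 2 + 0, so Z = 1.
A = 2 and Z = 1 is hydrogen-2 — a deuteron.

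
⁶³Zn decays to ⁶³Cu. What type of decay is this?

beta-plus decay or electron capture

ΔA = 63 − 63 = 0; ΔZ = 29 − 30 = -1.
A is unchanged and Z drops by 1 — a proton has become a neutron (β⁺ emission or electron capture).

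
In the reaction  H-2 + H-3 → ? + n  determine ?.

Conserve mass number: 2 + 3 = A + 1, so A = 4.
Conserve atomic number: 1 + 1 = Z + 0, so Z = 2.
A = 4 and Z = 2 is He-4 — an alpha particle.

He-4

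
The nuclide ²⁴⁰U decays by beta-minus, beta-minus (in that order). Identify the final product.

Pu-240

Start: (A, Z) = (240, 92).
After β⁻: (240, 93).
After β⁻: (240, 94).
Z = 94 is plutonium.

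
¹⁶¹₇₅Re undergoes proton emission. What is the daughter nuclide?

Proton emission: mass number changes by -1, atomic number by -1.
A: 161 − 1 = 160; Z: 75 − 1 = 74.
Z = 74 is tungsten, so the daughter is ¹⁶⁰₇₄W.

W-160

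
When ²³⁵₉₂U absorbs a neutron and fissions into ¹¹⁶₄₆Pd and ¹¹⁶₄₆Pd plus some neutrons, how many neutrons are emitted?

4

Conserve mass number: 236 = 116 + 116 + k, so k = 236 − 232 = 4.
Check atomic number: 92 = 46 + 46 + 0 = 92. ✓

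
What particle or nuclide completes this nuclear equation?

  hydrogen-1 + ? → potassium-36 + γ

Conserve mass number: 1 + A = 36 + 0, so A = 35.
Conserve atomic number: 1 + Z = 19 + 0, so Z = 18.
Z = 18 is argon, so the species is argon-35.

Ar-35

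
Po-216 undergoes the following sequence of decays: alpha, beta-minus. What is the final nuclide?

Start: (A, Z) = (216, 84).
After α: (212, 82).
After β⁻: (212, 83).
Z = 83 is bismuth.

Bi-212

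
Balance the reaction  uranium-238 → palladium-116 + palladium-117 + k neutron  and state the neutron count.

Conserve mass number: 238 = 116 + 117 + k, so k = 238 − 233 = 5.
Check atomic number: 92 = 46 + 46 + 0 = 92. ✓

5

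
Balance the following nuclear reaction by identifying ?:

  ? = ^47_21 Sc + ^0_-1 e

Conserve mass number: A = 47 + 0, so A = 47.
Conserve atomic number: Z = 21 − 1, so Z = 20.
Z = 20 is calcium, so the species is ^47_20 Ca.

Ca-47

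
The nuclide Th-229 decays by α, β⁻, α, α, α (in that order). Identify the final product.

Start: (A, Z) = (229, 90).
After α: (225, 88).
After β⁻: (225, 89).
After α: (221, 87).
After α: (217, 85).
After α: (213, 83).
Z = 83 is bismuth.

Bi-213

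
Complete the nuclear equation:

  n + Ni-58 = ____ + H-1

Co-58

Conserve mass number: 1 + 58 = A + 1, so A = 58.
Conserve atomic number: 0 + 28 = Z + 1, so Z = 27.
Z = 27 is cobalt, so the species is Co-58.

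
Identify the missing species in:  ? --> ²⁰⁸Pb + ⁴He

Conserve mass number: A = 208 + 4, so A = 212.
Conserve atomic number: Z = 82 + 2, so Z = 84.
Z = 84 is polonium, so the species is ²¹²Po.

Po-212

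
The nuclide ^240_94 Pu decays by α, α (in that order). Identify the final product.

Start: (A, Z) = (240, 94).
After α: (236, 92).
After α: (232, 90).
Z = 90 is thorium.

Th-232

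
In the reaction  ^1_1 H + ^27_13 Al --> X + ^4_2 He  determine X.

Mg-24

Conserve mass number: 1 + 27 = A + 4, so A = 24.
Conserve atomic number: 1 + 13 = Z + 2, so Z = 12.
Z = 12 is magnesium, so the species is ^24_12 Mg.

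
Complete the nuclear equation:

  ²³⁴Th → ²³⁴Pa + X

beta-minus particle

Conserve mass number: 234 = 234 + A, so A = 0.
Conserve atomic number: 90 = 91 + Z, so Z = -1.
A = 0 and Z = -1 is e⁻ — a beta-minus particle.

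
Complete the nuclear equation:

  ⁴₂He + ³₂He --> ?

Conserve mass number: 4 + 3 = A, so A = 7.
Conserve atomic number: 2 + 2 = Z, so Z = 4.
Z = 4 is beryllium, so the species is ⁷₄Be.

Be-7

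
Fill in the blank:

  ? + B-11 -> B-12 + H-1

Conserve mass number: A + 11 = 12 + 1, so A = 2.
Conserve atomic number: Z + 5 = 5 + 1, so Z = 1.
A = 2 and Z = 1 is H-2 — a deuteron.

deuteron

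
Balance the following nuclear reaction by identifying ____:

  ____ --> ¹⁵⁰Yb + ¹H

Lu-151

Conserve mass number: A = 150 + 1, so A = 151.
Conserve atomic number: Z = 70 + 1, so Z = 71.
Z = 71 is lutetium, so the species is ¹⁵¹Lu.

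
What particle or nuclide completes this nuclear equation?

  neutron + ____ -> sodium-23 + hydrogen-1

Conserve mass number: 1 + A = 23 + 1, so A = 23.
Conserve atomic number: 0 + Z = 11 + 1, so Z = 12.
Z = 12 is magnesium, so the species is magnesium-23.

Mg-23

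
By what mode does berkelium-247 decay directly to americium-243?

ΔA = 243 − 247 = -4; ΔZ = 95 − 97 = -2.
A drops by 4 and Z drops by 2 — the signature of alpha emission.

alpha decay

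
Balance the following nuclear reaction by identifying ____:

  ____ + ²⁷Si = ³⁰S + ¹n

Conserve mass number: A + 27 = 30 + 1, so A = 4.
Conserve atomic number: Z + 14 = 16 + 0, so Z = 2.
A = 4 and Z = 2 is ⁴He — an alpha particle.

alpha particle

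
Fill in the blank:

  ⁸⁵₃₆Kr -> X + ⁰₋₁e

Rb-85

Conserve mass number: 85 = A + 0, so A = 85.
Conserve atomic number: 36 = Z − 1, so Z = 37.
Z = 37 is rubidium, so the species is ⁸⁵₃₇Rb.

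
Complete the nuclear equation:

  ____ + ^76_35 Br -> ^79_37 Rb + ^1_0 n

Conserve mass number: A + 76 = 79 + 1, so A = 4.
Conserve atomic number: Z + 35 = 37 + 0, so Z = 2.
A = 4 and Z = 2 is ^4_2 He — an alpha particle.

alpha particle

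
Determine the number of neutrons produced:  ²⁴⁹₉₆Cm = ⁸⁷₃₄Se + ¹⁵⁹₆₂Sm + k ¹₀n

Conserve mass number: 249 = 87 + 159 + k, so k = 249 − 246 = 3.
Check atomic number: 96 = 34 + 62 + 0 = 96. ✓

3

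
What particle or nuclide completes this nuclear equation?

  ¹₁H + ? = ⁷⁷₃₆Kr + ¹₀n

Br-77

Conserve mass number: 1 + A = 77 + 1, so A = 77.
Conserve atomic number: 1 + Z = 36 + 0, so Z = 35.
Z = 35 is bromine, so the species is ⁷⁷₃₅Br.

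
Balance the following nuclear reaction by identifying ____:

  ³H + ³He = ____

Li-6

Conserve mass number: 3 + 3 = A, so A = 6.
Conserve atomic number: 1 + 2 = Z, so Z = 3.
Z = 3 is lithium, so the species is ⁶Li.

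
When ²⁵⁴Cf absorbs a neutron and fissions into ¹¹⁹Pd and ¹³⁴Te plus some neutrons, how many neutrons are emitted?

2

Conserve mass number: 255 = 119 + 134 + k, so k = 255 − 253 = 2.
Check atomic number: 98 = 46 + 52 + 0 = 98. ✓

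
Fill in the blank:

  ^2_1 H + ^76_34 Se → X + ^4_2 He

Conserve mass number: 2 + 76 = A + 4, so A = 74.
Conserve atomic number: 1 + 34 = Z + 2, so Z = 33.
Z = 33 is arsenic, so the species is ^74_33 As.

As-74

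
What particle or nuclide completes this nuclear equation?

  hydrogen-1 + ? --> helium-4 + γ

triton

Conserve mass number: 1 + A = 4 + 0, so A = 3.
Conserve atomic number: 1 + Z = 2 + 0, so Z = 1.
A = 3 and Z = 1 is hydrogen-3 — a triton.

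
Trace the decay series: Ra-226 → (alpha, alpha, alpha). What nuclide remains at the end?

Pb-214

Start: (A, Z) = (226, 88).
After α: (222, 86).
After α: (218, 84).
After α: (214, 82).
Z = 82 is lead.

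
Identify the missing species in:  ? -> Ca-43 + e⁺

Conserve mass number: A = 43 + 0, so A = 43.
Conserve atomic number: Z = 20 + 1, so Z = 21.
Z = 21 is scandium, so the species is Sc-43.

Sc-43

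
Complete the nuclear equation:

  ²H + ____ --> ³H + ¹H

Conserve mass number: 2 + A = 3 + 1, so A = 2.
Conserve atomic number: 1 + Z = 1 + 1, so Z = 1.
A = 2 and Z = 1 is ²H — a deuteron.

deuteron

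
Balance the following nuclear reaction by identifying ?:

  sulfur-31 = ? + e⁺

Conserve mass number: 31 = A + 0, so A = 31.
Conserve atomic number: 16 = Z + 1, so Z = 15.
Z = 15 is phosphorus, so the species is phosphorus-31.

P-31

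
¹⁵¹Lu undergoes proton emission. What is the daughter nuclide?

Proton emission: mass number changes by -1, atomic number by -1.
A: 151 − 1 = 150; Z: 71 − 1 = 70.
Z = 70 is ytterbium, so the daughter is ¹⁵⁰Yb.

Yb-150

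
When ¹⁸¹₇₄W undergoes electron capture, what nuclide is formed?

Ta-181

Electron capture: mass number changes by +0, atomic number by -1.
A: 181 = 181; Z: 74 − 1 = 73.
Z = 73 is tantalum, so the daughter is ¹⁸¹₇₃Ta.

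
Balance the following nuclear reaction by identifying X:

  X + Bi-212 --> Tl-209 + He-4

Conserve mass number: A + 212 = 209 + 4, so A = 1.
Conserve atomic number: Z + 83 = 81 + 2, so Z = 0.
A = 1 and Z = 0 is n — a neutron.

neutron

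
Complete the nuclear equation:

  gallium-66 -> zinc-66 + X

Conserve mass number: 66 = 66 + A, so A = 0.
Conserve atomic number: 31 = 30 + Z, so Z = 1.
A = 0 and Z = 1 is e⁺ — a positron.

positron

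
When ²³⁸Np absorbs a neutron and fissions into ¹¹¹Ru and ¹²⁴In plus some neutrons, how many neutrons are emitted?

4

Conserve mass number: 239 = 111 + 124 + k, so k = 239 − 235 = 4.
Check atomic number: 93 = 44 + 49 + 0 = 93. ✓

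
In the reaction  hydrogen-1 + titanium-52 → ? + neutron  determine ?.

V-52

Conserve mass number: 1 + 52 = A + 1, so A = 52.
Conserve atomic number: 1 + 22 = Z + 0, so Z = 23.
Z = 23 is vanadium, so the species is vanadium-52.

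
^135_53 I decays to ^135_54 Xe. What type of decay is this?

beta-minus decay

ΔA = 135 − 135 = 0; ΔZ = 54 − 53 = +1.
A is unchanged and Z rises by 1 — a neutron has become a proton (β⁻ decay).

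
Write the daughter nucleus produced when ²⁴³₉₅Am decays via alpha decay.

Alpha decay: mass number changes by -4, atomic number by -2.
A: 243 − 4 = 239; Z: 95 − 2 = 93.
Z = 93 is neptunium, so the daughter is ²³⁹₉₃Np.

Np-239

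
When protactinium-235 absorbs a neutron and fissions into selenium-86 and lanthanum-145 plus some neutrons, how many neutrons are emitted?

5

Conserve mass number: 236 = 86 + 145 + k, so k = 236 − 231 = 5.
Check atomic number: 91 = 34 + 57 + 0 = 91. ✓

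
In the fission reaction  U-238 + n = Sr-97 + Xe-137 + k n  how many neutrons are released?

Conserve mass number: 239 = 97 + 137 + k, so k = 239 − 234 = 5.
Check atomic number: 92 = 38 + 54 + 0 = 92. ✓

5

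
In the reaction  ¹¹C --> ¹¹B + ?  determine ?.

positron

Conserve mass number: 11 = 11 + A, so A = 0.
Conserve atomic number: 6 = 5 + Z, so Z = 1.
A = 0 and Z = 1 is e⁺ — a positron.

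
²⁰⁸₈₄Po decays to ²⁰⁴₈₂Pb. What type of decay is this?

ΔA = 204 − 208 = -4; ΔZ = 82 − 84 = -2.
A drops by 4 and Z drops by 2 — the signature of alpha emission.

alpha decay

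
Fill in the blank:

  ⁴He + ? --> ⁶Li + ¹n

triton

Conserve mass number: 4 + A = 6 + 1, so A = 3.
Conserve atomic number: 2 + Z = 3 + 0, so Z = 1.
A = 3 and Z = 1 is ³H — a triton.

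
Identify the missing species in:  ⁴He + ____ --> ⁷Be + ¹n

alpha particle

Conserve mass number: 4 + A = 7 + 1, so A = 4.
Conserve atomic number: 2 + Z = 4 + 0, so Z = 2.
A = 4 and Z = 2 is ⁴He — an alpha particle.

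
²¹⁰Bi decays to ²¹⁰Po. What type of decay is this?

beta-minus decay

ΔA = 210 − 210 = 0; ΔZ = 84 − 83 = +1.
A is unchanged and Z rises by 1 — a neutron has become a proton (β⁻ decay).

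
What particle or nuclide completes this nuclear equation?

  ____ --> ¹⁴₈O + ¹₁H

F-15

Conserve mass number: A = 14 + 1, so A = 15.
Conserve atomic number: Z = 8 + 1, so Z = 9.
Z = 9 is fluorine, so the species is ¹⁵₉F.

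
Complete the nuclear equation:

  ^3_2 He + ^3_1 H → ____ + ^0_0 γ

Li-6

Conserve mass number: 3 + 3 = A + 0, so A = 6.
Conserve atomic number: 2 + 1 = Z + 0, so Z = 3.
Z = 3 is lithium, so the species is ^6_3 Li.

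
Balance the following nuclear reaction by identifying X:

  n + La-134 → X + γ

Conserve mass number: 1 + 134 = A + 0, so A = 135.
Conserve atomic number: 0 + 57 = Z + 0, so Z = 57.
Z = 57 is lanthanum, so the species is La-135.

La-135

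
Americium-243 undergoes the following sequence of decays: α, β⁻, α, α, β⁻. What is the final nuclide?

Start: (A, Z) = (243, 95).
After α: (239, 93).
After β⁻: (239, 94).
After α: (235, 92).
After α: (231, 90).
After β⁻: (231, 91).
Z = 91 is protactinium.

Pa-231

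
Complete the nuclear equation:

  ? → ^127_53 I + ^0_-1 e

Conserve mass number: A = 127 + 0, so A = 127.
Conserve atomic number: Z = 53 − 1, so Z = 52.
Z = 52 is tellurium, so the species is ^127_52 Te.

Te-127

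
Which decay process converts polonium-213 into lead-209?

alpha decay

ΔA = 209 − 213 = -4; ΔZ = 82 − 84 = -2.
A drops by 4 and Z drops by 2 — the signature of alpha emission.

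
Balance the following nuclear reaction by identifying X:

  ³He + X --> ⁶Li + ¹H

Conserve mass number: 3 + A = 6 + 1, so A = 4.
Conserve atomic number: 2 + Z = 3 + 1, so Z = 2.
A = 4 and Z = 2 is ⁴He — an alpha particle.

alpha particle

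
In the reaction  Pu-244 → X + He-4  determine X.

Conserve mass number: 244 = A + 4, so A = 240.
Conserve atomic number: 94 = Z + 2, so Z = 92.
Z = 92 is uranium, so the species is U-240.

U-240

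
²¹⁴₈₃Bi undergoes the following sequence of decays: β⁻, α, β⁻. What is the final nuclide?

Start: (A, Z) = (214, 83).
After β⁻: (214, 84).
After α: (210, 82).
After β⁻: (210, 83).
Z = 83 is bismuth.

Bi-210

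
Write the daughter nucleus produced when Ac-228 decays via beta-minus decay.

Th-228

Beta-minus decay: mass number changes by +0, atomic number by +1.
A: 228 = 228; Z: 89 + 1 = 90.
Z = 90 is thorium, so the daughter is Th-228.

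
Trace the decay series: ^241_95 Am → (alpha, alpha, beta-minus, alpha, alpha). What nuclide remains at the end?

Start: (A, Z) = (241, 95).
After α: (237, 93).
After α: (233, 91).
After β⁻: (233, 92).
After α: (229, 90).
After α: (225, 88).
Z = 88 is radium.

Ra-225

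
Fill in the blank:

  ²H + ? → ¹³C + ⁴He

Conserve mass number: 2 + A = 13 + 4, so A = 15.
Conserve atomic number: 1 + Z = 6 + 2, so Z = 7.
Z = 7 is nitrogen, so the species is ¹⁵N.

N-15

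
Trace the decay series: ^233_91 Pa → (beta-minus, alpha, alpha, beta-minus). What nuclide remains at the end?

Start: (A, Z) = (233, 91).
After β⁻: (233, 92).
After α: (229, 90).
After α: (225, 88).
After β⁻: (225, 89).
Z = 89 is actinium.

Ac-225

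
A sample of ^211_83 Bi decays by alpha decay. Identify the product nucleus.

Alpha decay: mass number changes by -4, atomic number by -2.
A: 211 − 4 = 207; Z: 83 − 2 = 81.
Z = 81 is thallium, so the daughter is ^207_81 Tl.

Tl-207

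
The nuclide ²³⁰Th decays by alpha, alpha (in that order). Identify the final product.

Rn-222

Start: (A, Z) = (230, 90).
After α: (226, 88).
After α: (222, 86).
Z = 86 is radon.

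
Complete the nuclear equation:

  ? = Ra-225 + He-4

Th-229

Conserve mass number: A = 225 + 4, so A = 229.
Conserve atomic number: Z = 88 + 2, so Z = 90.
Z = 90 is thorium, so the species is Th-229.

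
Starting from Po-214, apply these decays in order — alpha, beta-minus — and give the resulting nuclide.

Start: (A, Z) = (214, 84).
After α: (210, 82).
After β⁻: (210, 83).
Z = 83 is bismuth.

Bi-210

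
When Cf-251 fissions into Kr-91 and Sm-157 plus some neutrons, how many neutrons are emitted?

3

Conserve mass number: 251 = 91 + 157 + k, so k = 251 − 248 = 3.
Check atomic number: 98 = 36 + 62 + 0 = 98. ✓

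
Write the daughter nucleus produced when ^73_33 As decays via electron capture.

Ge-73

Electron capture: mass number changes by +0, atomic number by -1.
A: 73 = 73; Z: 33 − 1 = 32.
Z = 32 is germanium, so the daughter is ^73_32 Ge.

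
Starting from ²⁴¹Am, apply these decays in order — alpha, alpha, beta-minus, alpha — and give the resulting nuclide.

Start: (A, Z) = (241, 95).
After α: (237, 93).
After α: (233, 91).
After β⁻: (233, 92).
After α: (229, 90).
Z = 90 is thorium.

Th-229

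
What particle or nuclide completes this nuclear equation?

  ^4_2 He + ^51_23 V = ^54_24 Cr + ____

Conserve mass number: 4 + 51 = 54 + A, so A = 1.
Conserve atomic number: 2 + 23 = 24 + Z, so Z = 1.
A = 1 and Z = 1 is ^1_1 H — a proton.

proton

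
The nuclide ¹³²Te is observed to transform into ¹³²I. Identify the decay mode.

beta-minus decay

ΔA = 132 − 132 = 0; ΔZ = 53 − 52 = +1.
A is unchanged and Z rises by 1 — a neutron has become a proton (β⁻ decay).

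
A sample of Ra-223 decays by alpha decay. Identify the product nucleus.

Alpha decay: mass number changes by -4, atomic number by -2.
A: 223 − 4 = 219; Z: 88 − 2 = 86.
Z = 86 is radon, so the daughter is Rn-219.

Rn-219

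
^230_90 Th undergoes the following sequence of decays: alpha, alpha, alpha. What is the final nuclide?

Start: (A, Z) = (230, 90).
After α: (226, 88).
After α: (222, 86).
After α: (218, 84).
Z = 84 is polonium.

Po-218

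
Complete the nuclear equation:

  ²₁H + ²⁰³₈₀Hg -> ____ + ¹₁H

Conserve mass number: 2 + 203 = A + 1, so A = 204.
Conserve atomic number: 1 + 80 = Z + 1, so Z = 80.
Z = 80 is mercury, so the species is ²⁰⁴₈₀Hg.

Hg-204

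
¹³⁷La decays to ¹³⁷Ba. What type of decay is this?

ΔA = 137 − 137 = 0; ΔZ = 56 − 57 = -1.
A is unchanged and Z drops by 1 — a proton has become a neutron (β⁺ emission or electron capture).

beta-plus decay or electron capture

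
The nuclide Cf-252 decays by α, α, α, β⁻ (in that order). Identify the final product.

Np-240

Start: (A, Z) = (252, 98).
After α: (248, 96).
After α: (244, 94).
After α: (240, 92).
After β⁻: (240, 93).
Z = 93 is neptunium.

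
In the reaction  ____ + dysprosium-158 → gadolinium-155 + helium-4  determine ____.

neutron

Conserve mass number: A + 158 = 155 + 4, so A = 1.
Conserve atomic number: Z + 66 = 64 + 2, so Z = 0.
A = 1 and Z = 0 is neutron — a neutron.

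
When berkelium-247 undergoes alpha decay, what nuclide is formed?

Am-243

Alpha decay: mass number changes by -4, atomic number by -2.
A: 247 − 4 = 243; Z: 97 − 2 = 95.
Z = 95 is americium, so the daughter is americium-243.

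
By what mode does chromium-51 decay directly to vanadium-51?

beta-plus decay or electron capture

ΔA = 51 − 51 = 0; ΔZ = 23 − 24 = -1.
A is unchanged and Z drops by 1 — a proton has become a neutron (β⁺ emission or electron capture).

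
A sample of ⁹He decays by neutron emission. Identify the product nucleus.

He-8

Neutron emission: mass number changes by -1, atomic number by +0.
A: 9 − 1 = 8; Z: 2 = 2.
Z = 2 is helium, so the daughter is ⁸He.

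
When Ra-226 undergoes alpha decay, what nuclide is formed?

Rn-222

Alpha decay: mass number changes by -4, atomic number by -2.
A: 226 − 4 = 222; Z: 88 − 2 = 86.
Z = 86 is radon, so the daughter is Rn-222.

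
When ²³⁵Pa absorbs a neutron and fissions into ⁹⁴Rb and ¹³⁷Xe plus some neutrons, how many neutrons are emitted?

Conserve mass number: 236 = 94 + 137 + k, so k = 236 − 231 = 5.
Check atomic number: 91 = 37 + 54 + 0 = 91. ✓

5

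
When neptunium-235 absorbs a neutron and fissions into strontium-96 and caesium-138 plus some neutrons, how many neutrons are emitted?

Conserve mass number: 236 = 96 + 138 + k, so k = 236 − 234 = 2.
Check atomic number: 93 = 38 + 55 + 0 = 93. ✓

2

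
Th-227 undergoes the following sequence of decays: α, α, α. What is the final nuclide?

Start: (A, Z) = (227, 90).
After α: (223, 88).
After α: (219, 86).
After α: (215, 84).
Z = 84 is polonium.

Po-215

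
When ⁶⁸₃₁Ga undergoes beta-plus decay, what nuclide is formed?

Beta-plus decay: mass number changes by +0, atomic number by -1.
A: 68 = 68; Z: 31 − 1 = 30.
Z = 30 is zinc, so the daughter is ⁶⁸₃₀Zn.

Zn-68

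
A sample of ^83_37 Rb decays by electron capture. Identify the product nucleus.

Kr-83

Electron capture: mass number changes by +0, atomic number by -1.
A: 83 = 83; Z: 37 − 1 = 36.
Z = 36 is krypton, so the daughter is ^83_36 Kr.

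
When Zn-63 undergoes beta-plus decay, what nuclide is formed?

Beta-plus decay: mass number changes by +0, atomic number by -1.
A: 63 = 63; Z: 30 − 1 = 29.
Z = 29 is copper, so the daughter is Cu-63.

Cu-63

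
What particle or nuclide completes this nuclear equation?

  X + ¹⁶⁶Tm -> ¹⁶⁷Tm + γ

Conserve mass number: A + 166 = 167 + 0, so A = 1.
Conserve atomic number: Z + 69 = 69 + 0, so Z = 0.
A = 1 and Z = 0 is ¹n — a neutron.

neutron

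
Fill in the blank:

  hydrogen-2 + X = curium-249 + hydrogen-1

Conserve mass number: 2 + A = 249 + 1, so A = 248.
Conserve atomic number: 1 + Z = 96 + 1, so Z = 96.
Z = 96 is curium, so the species is curium-248.

Cm-248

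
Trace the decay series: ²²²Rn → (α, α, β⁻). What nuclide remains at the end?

Start: (A, Z) = (222, 86).
After α: (218, 84).
After α: (214, 82).
After β⁻: (214, 83).
Z = 83 is bismuth.

Bi-214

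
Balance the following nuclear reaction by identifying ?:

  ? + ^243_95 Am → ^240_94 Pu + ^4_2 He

proton

Conserve mass number: A + 243 = 240 + 4, so A = 1.
Conserve atomic number: Z + 95 = 94 + 2, so Z = 1.
A = 1 and Z = 1 is ^1_1 H — a proton.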